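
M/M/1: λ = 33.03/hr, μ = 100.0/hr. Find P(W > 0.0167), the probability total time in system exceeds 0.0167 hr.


W ~ Exponential(μ−λ) for M/M/1.
μ − λ = 100.0 − 33.03 = 66.9700
P(W > t) = e^{−(μ−λ)t} = e^{−1.1184} = 0.326803

Final: 0.326803


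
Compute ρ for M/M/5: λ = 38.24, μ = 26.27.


ρ = λ/(cμ) = 38.24/(5·26.27) = 38.24/131.35 = 0.2911

Final: 0.2911


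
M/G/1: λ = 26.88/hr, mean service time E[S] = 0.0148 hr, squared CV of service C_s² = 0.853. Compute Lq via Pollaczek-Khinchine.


ρ = λ·E[S] = 26.88·0.0148 = 0.3978
Lq = ρ²(1+C_s²)/(2(1−ρ)) = 0.1583·(1+0.853)/(2·0.6022)
= 0.1583·1.8530/1.2044 = 0.24350

Final: 0.24350


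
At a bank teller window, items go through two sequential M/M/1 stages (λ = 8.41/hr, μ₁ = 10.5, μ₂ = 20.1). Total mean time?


Each node sees arrival rate λ = 8.41/hr (tandem ⇒ throughput preserved).
W₁ = 1/(μ₁−λ) = 1/(10.5−8.41) = 0.47847 hr
W₂ = 1/(μ₂−λ) = 1/(20.1−8.41) = 0.08554 hr
W_total = W₁ + W₂ = 0.47847 + 0.08554 = 0.56401 hr

Final: 0.56401 hr


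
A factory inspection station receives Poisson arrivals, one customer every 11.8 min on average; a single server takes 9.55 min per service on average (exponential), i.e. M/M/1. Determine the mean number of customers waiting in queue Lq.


λ = 60/11.8 = 5.0847 /hr
μ = 60/9.55 = 6.2827 /hr
ρ = λ/μ = 5.0847/6.2827 = 0.8093
Lq = ρ²/(1−ρ) = 0.6550/0.1907 = 3.4351

Final: 3.4351


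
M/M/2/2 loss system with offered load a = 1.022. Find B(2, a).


B(c,a) = (a^c/c!) / Σ_{k=0}^{c} a^k/k!
a^2/2! = 0.522242
Σ terms (k=0..2): 1.00000 + 1.02200 + 0.52224 = 2.544242
B = 0.522242/2.544242 = 0.205264

Final: 0.205264


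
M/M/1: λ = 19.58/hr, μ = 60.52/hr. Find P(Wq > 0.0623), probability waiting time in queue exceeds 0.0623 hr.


ρ = 19.58/60.52 = 0.3235
P(Wq > t) = ρ·e^{−(μ−λ)t} = 0.3235·e^{−2.5506}
= 0.3235·0.078038 = 0.025248

Final: 0.025248


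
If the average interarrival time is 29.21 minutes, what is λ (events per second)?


λ = 1/(interarrival time) in consistent units.
1 second = 0.0166667 min, so λ = 0.0166667/29.21 = 0.0005706 per second

Final: 0.0005706 /sec


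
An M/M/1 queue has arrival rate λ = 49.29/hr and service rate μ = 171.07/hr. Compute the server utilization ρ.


ρ = λ/μ = 49.29/171.07 = 0.2881

Final: 0.2881


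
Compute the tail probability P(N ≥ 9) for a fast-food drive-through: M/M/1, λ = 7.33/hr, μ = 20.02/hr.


ρ = 7.33/20.02 = 0.3661
P(N ≥ n) = ρ^n = 0.3661^9 = 0.0001182

Final: 0.0001182


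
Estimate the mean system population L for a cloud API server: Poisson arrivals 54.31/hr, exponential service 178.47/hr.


ρ = λ/μ = 54.31/178.47 = 0.3043
L = ρ/(1−ρ) = 0.3043/(1 − 0.3043) = 0.3043/0.6957 = 0.4374

Final: 0.4374


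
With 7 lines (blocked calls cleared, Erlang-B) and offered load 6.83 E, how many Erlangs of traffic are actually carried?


B(7,6.83) = 0.238276 (Erlang-B)
Carried load = a(1 − B) = 6.83·(1 − 0.238276) = 6.83·0.761724 = 5.2026 E

Final: 5.2026 Erlangs


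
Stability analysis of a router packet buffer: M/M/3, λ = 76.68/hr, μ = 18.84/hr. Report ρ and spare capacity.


Total capacity cμ = 3·18.84 = 56.52/hr
ρ = λ/(cμ) = 76.68/56.52 = 1.3567
Stable ⇔ ρ < 1: NO
Spare capacity = cμ − λ = 56.52 − 76.68 = -20.16/hr

Final: ρ = 1.3567; unstable; margin = -20.16/hr


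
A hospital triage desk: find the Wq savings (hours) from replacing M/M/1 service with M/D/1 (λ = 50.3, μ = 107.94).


ρ = 50.3/107.94 = 0.4660
Wq(M/M/1) = ρ/(μ−λ) = 0.4660/57.64 = 0.008085 hr
Wq(M/D/1) = ρ/(2(μ−λ)) = 0.004042 hr
Savings = 0.008085 − 0.004042 = 0.004042 hr

Final: 0.004042 hr


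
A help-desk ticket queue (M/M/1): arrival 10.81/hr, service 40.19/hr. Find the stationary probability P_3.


ρ = 10.81/40.19 = 0.2690
P_n = (1−ρ)·ρ^n = (1 − 0.2690)·0.2690^3 = 0.7310·0.019459 = 0.014225

Final: 0.014225


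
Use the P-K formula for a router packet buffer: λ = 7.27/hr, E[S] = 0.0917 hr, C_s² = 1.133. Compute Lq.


ρ = λ·E[S] = 7.27·0.0917 = 0.6667
Lq = ρ²(1+C_s²)/(2(1−ρ)) = 0.4444·(1+1.133)/(2·0.3333)
= 0.4444·2.1330/0.6667 = 1.42193

Final: 1.42193


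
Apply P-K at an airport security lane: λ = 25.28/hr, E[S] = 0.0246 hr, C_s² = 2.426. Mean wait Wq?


ρ = λ·E[S] = 25.28·0.0246 = 0.6219
E[S²] = E[S]²(1+C_s²) = 0.0246²·(1+2.426) = 0.002073
Wq = λ·E[S²]/(2(1−ρ)) = 25.28·0.002073/(2·0.3781) = 0.06931 hr

Final: 0.06931 hr


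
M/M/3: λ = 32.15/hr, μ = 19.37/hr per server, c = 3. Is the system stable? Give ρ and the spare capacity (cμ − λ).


Total capacity cμ = 3·19.37 = 58.11/hr
ρ = λ/(cμ) = 32.15/58.11 = 0.5533
Stable ⇔ ρ < 1: YES
Spare capacity = cμ − λ = 58.11 − 32.15 = 25.96/hr

Final: ρ = 0.5533; stable; margin = 25.96/hr


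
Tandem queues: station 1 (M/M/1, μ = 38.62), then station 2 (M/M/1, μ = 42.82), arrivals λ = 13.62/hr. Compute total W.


Each node sees arrival rate λ = 13.62/hr (tandem ⇒ throughput preserved).
W₁ = 1/(μ₁−λ) = 1/(38.62−13.62) = 0.04000 hr
W₂ = 1/(μ₂−λ) = 1/(42.82−13.62) = 0.03425 hr
W_total = W₁ + W₂ = 0.04000 + 0.03425 = 0.07425 hr

Final: 0.07425 hr


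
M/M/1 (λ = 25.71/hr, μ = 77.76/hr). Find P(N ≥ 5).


ρ = 25.71/77.76 = 0.3306
P(N ≥ n) = ρ^n = 0.3306^5 = 0.003951

Final: 0.003951


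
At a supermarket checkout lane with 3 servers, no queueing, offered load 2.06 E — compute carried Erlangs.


B(3,2.06) = 0.219464 (Erlang-B)
Carried load = a(1 − B) = 2.06·(1 − 0.219464) = 2.06·0.780536 = 1.6079 E

Final: 1.6079 Erlangs


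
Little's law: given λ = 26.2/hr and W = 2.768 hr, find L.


L = λW = 26.2·2.768 = 72.5216

Final: 72.5216


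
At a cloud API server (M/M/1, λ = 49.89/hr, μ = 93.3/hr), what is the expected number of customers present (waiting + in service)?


ρ = λ/μ = 49.89/93.3 = 0.5347
L = ρ/(1−ρ) = 0.5347/(1 − 0.5347) = 0.5347/0.4653 = 1.1493

Final: 1.1493


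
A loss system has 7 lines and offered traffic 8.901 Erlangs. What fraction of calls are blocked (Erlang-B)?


B(c,a) = (a^c/c!) / Σ_{k=0}^{c} a^k/k!
a^7/7! = 878.296336
Σ terms (k=0..7): 1.00000 + 8.90100 + 39.61390 + 117.53444 + 261.54352 + 465.59977 + 690.71726 + 878.29634 = 2463.206232
B = 878.296336/2463.206232 = 0.356566

Final: 0.356566


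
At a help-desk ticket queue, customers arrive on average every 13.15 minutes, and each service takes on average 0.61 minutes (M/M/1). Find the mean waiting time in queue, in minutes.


λ = 60/13.15 = 4.5627 /hr
μ = 60/0.61 = 98.3607 /hr
ρ = λ/μ = 4.5627/98.3607 = 0.04639
Wq = ρ/(μ−λ) = 0.04639/(98.3607−4.5627) = 0.0004946 hr
In minutes: 0.0004946·60 = 0.02967 min

Final: 0.02967 min


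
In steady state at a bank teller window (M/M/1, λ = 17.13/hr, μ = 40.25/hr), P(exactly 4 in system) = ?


ρ = 17.13/40.25 = 0.4256
P_n = (1−ρ)·ρ^n = (1 − 0.4256)·0.4256^4 = 0.5744·0.032807 = 0.018845

Final: 0.018845


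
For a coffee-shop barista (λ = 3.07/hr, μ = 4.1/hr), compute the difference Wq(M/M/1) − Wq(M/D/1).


ρ = 3.07/4.1 = 0.7488
Wq(M/M/1) = ρ/(μ−λ) = 0.7488/1.03 = 0.72697 hr
Wq(M/D/1) = ρ/(2(μ−λ)) = 0.36349 hr
Savings = 0.72697 − 0.36349 = 0.36349 hr

Final: 0.36349 hr


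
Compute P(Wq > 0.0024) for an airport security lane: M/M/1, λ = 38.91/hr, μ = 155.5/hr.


ρ = 38.91/155.5 = 0.2502
P(Wq > t) = ρ·e^{−(μ−λ)t} = 0.2502·e^{−0.2798}
= 0.2502·0.755923 = 0.189151

Final: 0.189151


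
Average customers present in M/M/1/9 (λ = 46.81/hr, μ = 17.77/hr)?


ρ = 46.81/17.77 = 2.6342
L = ρ[1 − (K+1)ρ^K + Kρ^(K+1)] / [(1−ρ)(1−ρ^(K+1))]
Numerator: 2.6342·(1 − 10·6107.464059 + 9·16088.373246) = 220541.004445
Denominator: (-1.6342)·(-16087.373246) = 26290.226171
L = 220541.004445/26290.226171 = 8.3887

Final: 8.3887


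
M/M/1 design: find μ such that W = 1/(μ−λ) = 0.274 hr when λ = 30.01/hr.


W = 1/(μ−λ) ⇒ μ − λ = 1/W = 1/0.274 = 3.6496
μ = λ + 1/W = 30.01 + 3.6496 = 33.6596 per hr

Final: 33.6596 /hr


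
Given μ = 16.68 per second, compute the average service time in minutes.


Mean service time = 1/μ = 1/16.68 second = 0.05995 second
In minutes: 0.05995 × 0.0166667 = 0.0009992 min

Final: 0.0009992 min


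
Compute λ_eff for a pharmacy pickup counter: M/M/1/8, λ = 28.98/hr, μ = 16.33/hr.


ρ = 1.7746; P_K = (1−ρ)ρ^8/(1−ρ^9) = 0.439023
λ_eff = λ(1 − P_K) = 28.98·(1 − 0.439023) = 28.98·0.560977 = 16.2571 /hr

Final: 16.2571 /hr


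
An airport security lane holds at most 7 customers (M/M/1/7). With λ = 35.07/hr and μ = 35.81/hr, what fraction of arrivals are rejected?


ρ = λ/μ = 35.07/35.81 = 0.9793
P_K = (1−ρ)ρ^K/(1−ρ^(K+1)) = (0.02066·0.864013)/(1 − 0.846158)
= 0.017854/0.153842 = 0.116057

Final: 0.116057


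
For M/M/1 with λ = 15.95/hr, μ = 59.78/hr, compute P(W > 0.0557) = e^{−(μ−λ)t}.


W ~ Exponential(μ−λ) for M/M/1.
μ − λ = 59.78 − 15.95 = 43.8300
P(W > t) = e^{−(μ−λ)t} = e^{−2.4413} = 0.087045

Final: 0.087045


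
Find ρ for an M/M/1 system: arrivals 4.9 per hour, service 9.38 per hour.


ρ = λ/μ = 4.9/9.38 = 0.5224

Final: 0.5224


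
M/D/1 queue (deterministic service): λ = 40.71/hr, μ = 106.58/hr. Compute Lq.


ρ = 40.71/106.58 = 0.3820
M/D/1: Lq = ρ²/(2(1−ρ)) = 0.1459/(2·0.6180) = 0.11803

Final: 0.11803


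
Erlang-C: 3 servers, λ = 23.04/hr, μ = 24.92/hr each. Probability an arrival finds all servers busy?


a = λ/μ = 0.9246; ρ = a/3 = 0.3082
P₀ = 0.393335 (from M/M/c formula)
C(c,a) = [a^c/(c!(1−ρ))]·P₀ = [0.79032/(6·0.6918)]·0.393335
= 0.19040·0.393335 = 0.074890

Final: 0.074890


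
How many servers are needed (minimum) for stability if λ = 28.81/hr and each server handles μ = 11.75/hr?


Stability requires cμ > λ ⇔ c > λ/μ.
λ/μ = 28.81/11.75 = 2.4519
Minimum integer c = ⌊2.4519⌋ + 1 = 3
Check: 3·11.75 = 35.25 > 28.81, while 2·11.75 = 23.50 ≤ 28.81

Final: 3 servers


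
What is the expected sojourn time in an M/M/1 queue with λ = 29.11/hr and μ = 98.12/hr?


W = 1/(μ−λ) = 1/(98.12 − 29.11) = 1/69.01 = 0.01449 hr

Final: 0.01449 hr


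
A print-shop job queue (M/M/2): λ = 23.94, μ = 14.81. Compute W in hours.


a = 1.6165; ρ = 0.8082; P₀ = 0.106049
Lq = P₀·a^c·ρ/(c!(1−ρ)²) = 3.04529
Wq = Lq/λ = 3.04529/23.94 = 0.12721 hr
W = Wq + 1/μ = 0.12721 + 0.06752 = 0.19473 hr

Final: 0.19473 hr


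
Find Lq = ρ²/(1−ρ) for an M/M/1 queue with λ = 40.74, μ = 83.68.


ρ = 40.74/83.68 = 0.4869
Lq = ρ²/(1−ρ) = 0.2370/0.5131 = 0.4619

Final: 0.4619


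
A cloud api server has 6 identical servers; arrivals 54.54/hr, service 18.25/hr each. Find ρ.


ρ = λ/(cμ) = 54.54/(6·18.25) = 54.54/109.50 = 0.4981

Final: 0.4981


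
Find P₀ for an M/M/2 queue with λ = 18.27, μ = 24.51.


a = λ/μ = 18.27/24.51 = 0.7454; ρ = a/c = 0.3727
Σ_{k=0}^{1} a^k/k! (terms k=0..1) = 1.00000 + 0.74541 = 1.74541
Tail: a^2/(2!(1−ρ)) = 0.55564/(2·0.6273) = 0.44288
P₀ = 1/(1.74541 + 0.44288) = 1/2.18829 = 0.456977

Final: 0.456977


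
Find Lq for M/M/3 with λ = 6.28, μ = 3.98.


a = λ/μ = 1.5779; ρ = a/3 = 0.5260
P₀ = 0.192160
Lq = P₀·a^c·ρ / (c!·(1−ρ)²) = 0.192160·3.92853·0.5260/(6·0.22471)
= 0.29449

Final: 0.29449


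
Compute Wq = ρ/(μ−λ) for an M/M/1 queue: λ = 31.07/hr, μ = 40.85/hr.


ρ = 31.07/40.85 = 0.7606
Wq = ρ/(μ−λ) = 0.7606/(40.85 − 31.07) = 0.7606/9.78 = 0.07777 hr

Final: 0.07777 hr


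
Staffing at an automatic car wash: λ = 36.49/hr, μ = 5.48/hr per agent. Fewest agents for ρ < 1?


Stability requires cμ > λ ⇔ c > λ/μ.
λ/μ = 36.49/5.48 = 6.6588
Minimum integer c = ⌊6.6588⌋ + 1 = 7
Check: 7·5.48 = 38.36 > 36.49, while 6·5.48 = 32.88 ≤ 36.49

Final: 7 servers


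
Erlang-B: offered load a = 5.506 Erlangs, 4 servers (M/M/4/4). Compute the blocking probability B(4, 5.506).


B(c,a) = (a^c/c!) / Σ_{k=0}^{c} a^k/k!
a^4/4! = 38.294252
Σ terms (k=0..4): 1.00000 + 5.50600 + 15.15802 + 27.82002 + 38.29425 = 87.778285
B = 38.294252/87.778285 = 0.436261

Final: 0.436261


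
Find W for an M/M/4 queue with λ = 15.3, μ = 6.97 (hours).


a = 2.1951; ρ = 0.5488; P₀ = 0.105138
Lq = P₀·a^c·ρ/(c!(1−ρ)²) = 0.27416
Wq = Lq/λ = 0.27416/15.3 = 0.01792 hr
W = Wq + 1/μ = 0.01792 + 0.14347 = 0.16139 hr

Final: 0.16139 hr


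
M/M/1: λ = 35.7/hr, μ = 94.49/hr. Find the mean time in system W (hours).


W = 1/(μ−λ) = 1/(94.49 − 35.7) = 1/58.79 = 0.01701 hr

Final: 0.01701 hr


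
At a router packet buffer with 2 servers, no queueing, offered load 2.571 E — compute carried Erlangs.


B(2,2.571) = 0.480659 (Erlang-B)
Carried load = a(1 − B) = 2.571·(1 − 0.480659) = 2.571·0.519341 = 1.3352 E

Final: 1.3352 Erlangs


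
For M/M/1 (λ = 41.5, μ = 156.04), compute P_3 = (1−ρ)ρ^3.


ρ = 41.5/156.04 = 0.2660
P_n = (1−ρ)·ρ^n = (1 − 0.2660)·0.2660^3 = 0.7340·0.018812 = 0.013809

Final: 0.013809


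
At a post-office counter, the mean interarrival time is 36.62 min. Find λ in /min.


λ = 1/(interarrival time) in consistent units.
1 minute = 1 min, so λ = 1/36.62 = 0.02731 per minute

Final: 0.02731 /min


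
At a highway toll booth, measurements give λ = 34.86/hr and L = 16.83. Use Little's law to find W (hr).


W = L/λ = 16.83/34.86 = 0.4828 hr

Final: 0.4828 hr


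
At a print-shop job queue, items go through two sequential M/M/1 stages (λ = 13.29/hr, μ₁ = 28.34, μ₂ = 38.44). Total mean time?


Each node sees arrival rate λ = 13.29/hr (tandem ⇒ throughput preserved).
W₁ = 1/(μ₁−λ) = 1/(28.34−13.29) = 0.06645 hr
W₂ = 1/(μ₂−λ) = 1/(38.44−13.29) = 0.03976 hr
W_total = W₁ + W₂ = 0.06645 + 0.03976 = 0.10621 hr

Final: 0.10621 hr


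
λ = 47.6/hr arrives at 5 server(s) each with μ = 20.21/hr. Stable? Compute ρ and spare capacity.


Total capacity cμ = 5·20.21 = 101.05/hr
ρ = λ/(cμ) = 47.6/101.05 = 0.4711
Stable ⇔ ρ < 1: YES
Spare capacity = cμ − λ = 101.05 − 47.6 = 53.45/hr

Final: ρ = 0.4711; stable; margin = 53.45/hr


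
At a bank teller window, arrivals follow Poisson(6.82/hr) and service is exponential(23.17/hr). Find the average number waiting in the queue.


ρ = 6.82/23.17 = 0.2943
Lq = ρ²/(1−ρ) = 0.08664/0.7057 = 0.1228

Final: 0.1228


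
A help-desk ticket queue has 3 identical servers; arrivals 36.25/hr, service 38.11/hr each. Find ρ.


ρ = λ/(cμ) = 36.25/(3·38.11) = 36.25/114.33 = 0.3171

Final: 0.3171


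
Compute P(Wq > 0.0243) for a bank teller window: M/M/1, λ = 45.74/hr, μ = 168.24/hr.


ρ = 45.74/168.24 = 0.2719
P(Wq > t) = ρ·e^{−(μ−λ)t} = 0.2719·e^{−2.9768}
= 0.2719·0.050958 = 0.013854

Final: 0.013854


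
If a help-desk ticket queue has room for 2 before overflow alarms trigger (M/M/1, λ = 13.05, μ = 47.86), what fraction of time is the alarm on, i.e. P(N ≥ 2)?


ρ = 13.05/47.86 = 0.2727
P(N ≥ n) = ρ^n = 0.2727^2 = 0.074349

Final: 0.074349


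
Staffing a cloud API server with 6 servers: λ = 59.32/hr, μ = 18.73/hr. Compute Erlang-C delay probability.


a = λ/μ = 3.1671; ρ = a/6 = 0.5279
P₀ = 0.041163 (from M/M/c formula)
C(c,a) = [a^c/(c!(1−ρ))]·P₀ = [1009.20685/(720·0.4721)]·0.041163
= 2.96872·0.041163 = 0.122203

Final: 0.122203


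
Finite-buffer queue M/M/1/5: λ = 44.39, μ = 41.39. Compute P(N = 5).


ρ = λ/μ = 44.39/41.39 = 1.0725
P_K = (1−ρ)ρ^K/(1−ρ^(K+1)) = (-0.07248·1.418890)/(1 − 1.521732)
= -0.102843/-0.521732 = 0.197118

Final: 0.197118


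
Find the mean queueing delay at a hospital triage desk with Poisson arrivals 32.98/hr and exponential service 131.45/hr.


ρ = 32.98/131.45 = 0.2509
Wq = ρ/(μ−λ) = 0.2509/(131.45 − 32.98) = 0.2509/98.47 = 0.002548 hr

Final: 0.002548 hr


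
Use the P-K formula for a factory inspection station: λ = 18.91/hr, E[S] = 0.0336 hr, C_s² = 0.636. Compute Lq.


ρ = λ·E[S] = 18.91·0.0336 = 0.6354
Lq = ρ²(1+C_s²)/(2(1−ρ)) = 0.4037·(1+0.636)/(2·0.3646)
= 0.4037·1.6360/0.7292 = 0.90567

Final: 0.90567


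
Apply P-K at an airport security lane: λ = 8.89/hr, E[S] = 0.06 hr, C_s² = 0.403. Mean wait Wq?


ρ = λ·E[S] = 8.89·0.06 = 0.5334
E[S²] = E[S]²(1+C_s²) = 0.06²·(1+0.403) = 0.005051
Wq = λ·E[S²]/(2(1−ρ)) = 8.89·0.005051/(2·0.4666) = 0.04812 hr

Final: 0.04812 hr


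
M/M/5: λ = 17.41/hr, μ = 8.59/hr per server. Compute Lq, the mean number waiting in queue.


a = λ/μ = 2.0268; ρ = a/5 = 0.4054
P₀ = 0.130708
Lq = P₀·a^c·ρ / (c!·(1−ρ)²) = 0.130708·34.20015·0.4054/(120·0.35360)
= 0.04270

Final: 0.04270


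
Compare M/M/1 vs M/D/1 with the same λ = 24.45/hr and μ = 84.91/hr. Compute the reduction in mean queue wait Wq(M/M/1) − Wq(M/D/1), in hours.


ρ = 24.45/84.91 = 0.2880
Wq(M/M/1) = ρ/(μ−λ) = 0.2880/60.46 = 0.004763 hr
Wq(M/D/1) = ρ/(2(μ−λ)) = 0.002381 hr
Savings = 0.004763 − 0.002381 = 0.002381 hr

Final: 0.002381 hr


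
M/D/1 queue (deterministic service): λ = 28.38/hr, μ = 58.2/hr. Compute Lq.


ρ = 28.38/58.2 = 0.4876
M/D/1: Lq = ρ²/(2(1−ρ)) = 0.2378/(2·0.5124) = 0.23204

Final: 0.23204


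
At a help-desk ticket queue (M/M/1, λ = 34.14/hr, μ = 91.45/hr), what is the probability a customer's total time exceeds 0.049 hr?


W ~ Exponential(μ−λ) for M/M/1.
μ − λ = 91.45 − 34.14 = 57.3100
P(W > t) = e^{−(μ−λ)t} = e^{−2.8082} = 0.060314

Final: 0.060314


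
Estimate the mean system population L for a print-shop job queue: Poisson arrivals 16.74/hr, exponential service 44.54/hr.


ρ = λ/μ = 16.74/44.54 = 0.3758
L = ρ/(1−ρ) = 0.3758/(1 − 0.3758) = 0.3758/0.6242 = 0.6022

Final: 0.6022


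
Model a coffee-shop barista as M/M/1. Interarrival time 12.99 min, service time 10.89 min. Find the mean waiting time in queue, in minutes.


λ = 60/12.99 = 4.6189 /hr
μ = 60/10.89 = 5.5096 /hr
ρ = λ/μ = 4.6189/5.5096 = 0.8383
Wq = ρ/(μ−λ) = 0.8383/(5.5096−4.6189) = 0.94121 hr
In minutes: 0.94121·60 = 56.472 min

Final: 56.472 min


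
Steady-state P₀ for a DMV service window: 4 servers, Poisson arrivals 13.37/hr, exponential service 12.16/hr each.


a = λ/μ = 13.37/12.16 = 1.0995; ρ = a/c = 0.2749
Σ_{k=0}^{3} a^k/k! (terms k=0..3) = 1.00000 + 1.09951 + 0.60446 + 0.22153 = 2.92550
Tail: a^4/(4!(1−ρ)) = 1.46147/(24·0.7251) = 0.08398
P₀ = 1/(2.92550 + 0.08398) = 1/3.00948 = 0.332284

Final: 0.332284


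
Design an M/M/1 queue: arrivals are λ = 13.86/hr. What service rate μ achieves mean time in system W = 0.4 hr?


W = 1/(μ−λ) ⇒ μ − λ = 1/W = 1/0.4 = 2.5000
μ = λ + 1/W = 13.86 + 2.5000 = 16.3600 per hr

Final: 16.3600 /hr


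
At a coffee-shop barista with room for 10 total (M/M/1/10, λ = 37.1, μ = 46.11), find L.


ρ = 37.1/46.11 = 0.8046
L = ρ[1 − (K+1)ρ^K + Kρ^(K+1)] / [(1−ρ)(1−ρ^(K+1))]
Numerator: 0.8046·(1 − 11·0.113707 + 10·0.091489) = 0.534338
Denominator: (0.1954)·(0.908511) = 0.177525
L = 0.534338/0.177525 = 3.0099

Final: 3.0099


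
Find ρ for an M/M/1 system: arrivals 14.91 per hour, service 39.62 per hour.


ρ = λ/μ = 14.91/39.62 = 0.3763

Final: 0.3763


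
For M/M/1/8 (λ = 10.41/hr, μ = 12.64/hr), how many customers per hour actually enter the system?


ρ = 0.8236; P_K = (1−ρ)ρ^8/(1−ρ^9) = 0.045224
λ_eff = λ(1 − P_K) = 10.41·(1 − 0.045224) = 10.41·0.954776 = 9.9392 /hr

Final: 9.9392 /hr


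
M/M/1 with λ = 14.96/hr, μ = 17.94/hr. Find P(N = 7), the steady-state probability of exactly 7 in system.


ρ = 14.96/17.94 = 0.8339
P_n = (1−ρ)·ρ^n = (1 − 0.8339)·0.8339^7 = 0.1661·0.280391 = 0.046576

Final: 0.046576


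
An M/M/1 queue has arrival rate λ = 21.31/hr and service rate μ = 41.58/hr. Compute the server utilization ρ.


ρ = λ/μ = 21.31/41.58 = 0.5125

Final: 0.5125


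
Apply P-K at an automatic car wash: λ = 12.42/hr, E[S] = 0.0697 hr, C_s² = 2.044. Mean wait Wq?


ρ = λ·E[S] = 12.42·0.0697 = 0.8657
E[S²] = E[S]²(1+C_s²) = 0.0697²·(1+2.044) = 0.014788
Wq = λ·E[S²]/(2(1−ρ)) = 12.42·0.014788/(2·0.1343) = 0.68366 hr

Final: 0.68366 hr


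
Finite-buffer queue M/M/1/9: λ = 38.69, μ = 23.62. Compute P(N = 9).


ρ = λ/μ = 38.69/23.62 = 1.6380
P_K = (1−ρ)ρ^K/(1−ρ^(K+1)) = (-0.6380·84.892540)/(1 − 139.055562)
= -54.163022/-138.055562 = 0.392328

Final: 0.392328


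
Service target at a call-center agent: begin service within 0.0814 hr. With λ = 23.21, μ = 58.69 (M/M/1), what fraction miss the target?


ρ = 23.21/58.69 = 0.3955
P(Wq > t) = ρ·e^{−(μ−λ)t} = 0.3955·e^{−2.8881}
= 0.3955·0.055683 = 0.022021

Final: 0.022021


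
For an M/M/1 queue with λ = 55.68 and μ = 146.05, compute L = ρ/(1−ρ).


ρ = λ/μ = 55.68/146.05 = 0.3812
L = ρ/(1−ρ) = 0.3812/(1 − 0.3812) = 0.3812/0.6188 = 0.6161

Final: 0.6161


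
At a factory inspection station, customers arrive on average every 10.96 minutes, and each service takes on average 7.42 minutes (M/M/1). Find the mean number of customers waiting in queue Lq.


λ = 60/10.96 = 5.4745 /hr
μ = 60/7.42 = 8.0863 /hr
ρ = λ/μ = 5.4745/8.0863 = 0.6770
Lq = ρ²/(1−ρ) = 0.4583/0.3230 = 1.4190

Final: 1.4190


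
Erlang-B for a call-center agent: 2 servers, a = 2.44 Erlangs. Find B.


B(c,a) = (a^c/c!) / Σ_{k=0}^{c} a^k/k!
a^2/2! = 2.976800
Σ terms (k=0..2): 1.00000 + 2.44000 + 2.97680 = 6.416800
B = 2.976800/6.416800 = 0.463907

Final: 0.463907


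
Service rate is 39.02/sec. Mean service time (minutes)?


Mean service time = 1/μ = 1/39.02 second = 0.02563 second
In minutes: 0.02563 × 0.0166667 = 0.0004271 min

Final: 0.0004271 min


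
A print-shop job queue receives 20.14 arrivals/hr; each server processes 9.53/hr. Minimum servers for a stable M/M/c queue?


Stability requires cμ > λ ⇔ c > λ/μ.
λ/μ = 20.14/9.53 = 2.1133
Minimum integer c = ⌊2.1133⌋ + 1 = 3
Check: 3·9.53 = 28.59 > 20.14, while 2·9.53 = 19.06 ≤ 20.14

Final: 3 servers


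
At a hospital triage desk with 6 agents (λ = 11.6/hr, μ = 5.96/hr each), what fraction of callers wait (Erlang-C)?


a = λ/μ = 1.9463; ρ = a/6 = 0.3244
P₀ = 0.142621 (from M/M/c formula)
C(c,a) = [a^c/(c!(1−ρ))]·P₀ = [54.35886/(720·0.6756)]·0.142621
= 0.11175·0.142621 = 0.015938

Final: 0.015938


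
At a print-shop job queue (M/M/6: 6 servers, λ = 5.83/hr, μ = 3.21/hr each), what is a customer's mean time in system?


a = 1.8162; ρ = 0.3027; P₀ = 0.162509
Lq = P₀·a^c·ρ/(c!(1−ρ)²) = 0.005043
Wq = Lq/λ = 0.005043/5.83 = 0.0008650 hr
W = Wq + 1/μ = 0.0008650 + 0.31153 = 0.31239 hr

Final: 0.31239 hr


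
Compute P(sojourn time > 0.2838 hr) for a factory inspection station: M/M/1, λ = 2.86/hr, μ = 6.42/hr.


W ~ Exponential(μ−λ) for M/M/1.
μ − λ = 6.42 − 2.86 = 3.5600
P(W > t) = e^{−(μ−λ)t} = e^{−1.0103} = 0.364100

Final: 0.364100


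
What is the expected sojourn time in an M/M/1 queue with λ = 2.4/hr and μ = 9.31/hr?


W = 1/(μ−λ) = 1/(9.31 − 2.4) = 1/6.91 = 0.1447 hr

Final: 0.1447 hr


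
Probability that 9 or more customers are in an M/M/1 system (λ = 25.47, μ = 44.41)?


ρ = 25.47/44.41 = 0.5735
P(N ≥ n) = ρ^n = 0.5735^9 = 0.006713

Final: 0.006713


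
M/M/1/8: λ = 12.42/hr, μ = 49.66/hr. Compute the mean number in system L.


ρ = 12.42/49.66 = 0.2501
L = ρ[1 − (K+1)ρ^K + Kρ^(K+1)] / [(1−ρ)(1−ρ^(K+1))]
Numerator: 0.2501·(1 − 9·0.00001531 + 8·0.000003829) = 0.250074
Denominator: (0.7499)·(0.999996) = 0.749896
L = 0.250074/0.749896 = 0.3335

Final: 0.3335


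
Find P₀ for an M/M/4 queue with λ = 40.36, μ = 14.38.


a = λ/μ = 40.36/14.38 = 2.8067; ρ = a/c = 0.7017
Σ_{k=0}^{3} a^k/k! (terms k=0..3) = 1.00000 + 2.80668 + 3.93871 + 3.68490 = 11.43029
Tail: a^4/(4!(1−ρ)) = 62.05390/(24·0.2983) = 8.66681
P₀ = 1/(11.43029 + 8.66681) = 1/20.09710 = 0.049758

Final: 0.049758


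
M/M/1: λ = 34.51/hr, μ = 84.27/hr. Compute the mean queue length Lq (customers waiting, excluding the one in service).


ρ = 34.51/84.27 = 0.4095
Lq = ρ²/(1−ρ) = 0.1677/0.5905 = 0.2840

Final: 0.2840


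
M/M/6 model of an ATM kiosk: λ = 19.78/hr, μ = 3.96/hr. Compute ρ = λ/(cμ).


ρ = λ/(cμ) = 19.78/(6·3.96) = 19.78/23.76 = 0.8325

Final: 0.8325


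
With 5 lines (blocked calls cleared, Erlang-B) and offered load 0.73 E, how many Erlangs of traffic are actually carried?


B(5,0.73) = 0.0008326 (Erlang-B)
Carried load = a(1 − B) = 0.73·(1 − 0.0008326) = 0.73·0.999167 = 0.7294 E

Final: 0.7294 Erlangs


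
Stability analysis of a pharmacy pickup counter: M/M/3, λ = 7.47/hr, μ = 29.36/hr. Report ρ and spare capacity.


Total capacity cμ = 3·29.36 = 88.08/hr
ρ = λ/(cμ) = 7.47/88.08 = 0.08481
Stable ⇔ ρ < 1: YES
Spare capacity = cμ − λ = 88.08 − 7.47 = 80.61/hr

Final: ρ = 0.08481; stable; margin = 80.61/hr


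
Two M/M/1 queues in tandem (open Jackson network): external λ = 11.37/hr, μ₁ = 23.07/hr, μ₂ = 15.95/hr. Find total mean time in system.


Each node sees arrival rate λ = 11.37/hr (tandem ⇒ throughput preserved).
W₁ = 1/(μ₁−λ) = 1/(23.07−11.37) = 0.08547 hr
W₂ = 1/(μ₂−λ) = 1/(15.95−11.37) = 0.21834 hr
W_total = W₁ + W₂ = 0.08547 + 0.21834 = 0.30381 hr

Final: 0.30381 hr


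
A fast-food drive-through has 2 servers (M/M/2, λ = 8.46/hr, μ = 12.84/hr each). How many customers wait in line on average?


a = λ/μ = 0.6589; ρ = a/2 = 0.3294
P₀ = 0.504394
Lq = P₀·a^c·ρ / (c!·(1−ρ)²) = 0.504394·0.43412·0.3294/(2·0.44965)
= 0.08021

Final: 0.08021


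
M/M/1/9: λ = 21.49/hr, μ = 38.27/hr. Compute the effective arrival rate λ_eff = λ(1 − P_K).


ρ = 0.5615; P_K = (1−ρ)ρ^9/(1−ρ^10) = 0.002442
λ_eff = λ(1 − P_K) = 21.49·(1 − 0.002442) = 21.49·0.997558 = 21.4375 /hr

Final: 21.4375 /hr


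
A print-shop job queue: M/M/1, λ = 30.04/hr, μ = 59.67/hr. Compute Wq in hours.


ρ = 30.04/59.67 = 0.5034
Wq = ρ/(μ−λ) = 0.5034/(59.67 − 30.04) = 0.5034/29.63 = 0.01699 hr

Final: 0.01699 hr


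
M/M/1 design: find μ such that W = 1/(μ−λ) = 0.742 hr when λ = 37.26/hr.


W = 1/(μ−λ) ⇒ μ − λ = 1/W = 1/0.742 = 1.3477
μ = λ + 1/W = 37.26 + 1.3477 = 38.6077 per hr

Final: 38.6077 /hr


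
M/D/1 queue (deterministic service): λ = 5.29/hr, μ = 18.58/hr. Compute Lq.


ρ = 5.29/18.58 = 0.2847
M/D/1: Lq = ρ²/(2(1−ρ)) = 0.08106/(2·0.7153) = 0.05666

Final: 0.05666


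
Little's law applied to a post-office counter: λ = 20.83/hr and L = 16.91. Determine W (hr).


W = L/λ = 16.91/20.83 = 0.8118 hr

Final: 0.8118 hr


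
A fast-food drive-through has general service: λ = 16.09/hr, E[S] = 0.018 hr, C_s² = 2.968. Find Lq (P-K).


ρ = λ·E[S] = 16.09·0.018 = 0.2896
Lq = ρ²(1+C_s²)/(2(1−ρ)) = 0.08388·(1+2.968)/(2·0.7104)
= 0.08388·3.9680/1.4208 = 0.23427

Final: 0.23427


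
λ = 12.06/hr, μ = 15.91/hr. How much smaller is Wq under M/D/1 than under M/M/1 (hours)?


ρ = 12.06/15.91 = 0.7580
Wq(M/M/1) = ρ/(μ−λ) = 0.7580/3.85 = 0.19689 hr
Wq(M/D/1) = ρ/(2(μ−λ)) = 0.09844 hr
Savings = 0.19689 − 0.09844 = 0.09844 hr

Final: 0.09844 hr


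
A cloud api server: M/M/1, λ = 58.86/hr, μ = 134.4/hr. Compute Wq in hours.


ρ = 58.86/134.4 = 0.4379
Wq = ρ/(μ−λ) = 0.4379/(134.4 − 58.86) = 0.4379/75.54 = 0.005798 hr

Final: 0.005798 hr


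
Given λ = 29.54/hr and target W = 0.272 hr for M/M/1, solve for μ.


W = 1/(μ−λ) ⇒ μ − λ = 1/W = 1/0.272 = 3.6765
μ = λ + 1/W = 29.54 + 3.6765 = 33.2165 per hr

Final: 33.2165 /hr


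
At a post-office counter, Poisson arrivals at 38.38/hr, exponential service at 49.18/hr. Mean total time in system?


W = 1/(μ−λ) = 1/(49.18 − 38.38) = 1/10.80 = 0.09259 hr

Final: 0.09259 hr


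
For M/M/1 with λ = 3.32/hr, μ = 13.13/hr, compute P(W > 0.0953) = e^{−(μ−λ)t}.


W ~ Exponential(μ−λ) for M/M/1.
μ − λ = 13.13 − 3.32 = 9.8100
P(W > t) = e^{−(μ−λ)t} = e^{−0.9349} = 0.392628

Final: 0.392628


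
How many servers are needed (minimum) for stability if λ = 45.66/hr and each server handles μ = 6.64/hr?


Stability requires cμ > λ ⇔ c > λ/μ.
λ/μ = 45.66/6.64 = 6.8765
Minimum integer c = ⌊6.8765⌋ + 1 = 7
Check: 7·6.64 = 46.48 > 45.66, while 6·6.64 = 39.84 ≤ 45.66

Final: 7 servers


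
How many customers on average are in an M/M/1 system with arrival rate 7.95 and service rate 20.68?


ρ = λ/μ = 7.95/20.68 = 0.3844
L = ρ/(1−ρ) = 0.3844/(1 − 0.3844) = 0.3844/0.6156 = 0.6245

Final: 0.6245


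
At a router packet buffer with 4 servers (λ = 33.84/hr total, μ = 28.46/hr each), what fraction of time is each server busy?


ρ = λ/(cμ) = 33.84/(4·28.46) = 33.84/113.84 = 0.2973

Final: 0.2973


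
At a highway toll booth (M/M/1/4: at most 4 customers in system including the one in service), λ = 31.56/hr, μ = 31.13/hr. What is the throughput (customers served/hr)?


ρ = 1.0138; P_K = (1−ρ)ρ^4/(1−ρ^5) = 0.205525
λ_eff = λ(1 − P_K) = 31.56·(1 − 0.205525) = 31.56·0.794475 = 25.0736 /hr

Final: 25.0736 /hr


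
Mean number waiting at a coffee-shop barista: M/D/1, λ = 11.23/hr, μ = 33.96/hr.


ρ = 11.23/33.96 = 0.3307
M/D/1: Lq = ρ²/(2(1−ρ)) = 0.1094/(2·0.6693) = 0.08169

Final: 0.08169


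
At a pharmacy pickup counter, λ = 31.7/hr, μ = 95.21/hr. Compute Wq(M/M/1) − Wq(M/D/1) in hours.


ρ = 31.7/95.21 = 0.3329
Wq(M/M/1) = ρ/(μ−λ) = 0.3329/63.51 = 0.005242 hr
Wq(M/D/1) = ρ/(2(μ−λ)) = 0.002621 hr
Savings = 0.005242 − 0.002621 = 0.002621 hr

Final: 0.002621 hr


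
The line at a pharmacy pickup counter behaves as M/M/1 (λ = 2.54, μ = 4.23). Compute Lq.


ρ = 2.54/4.23 = 0.6005
Lq = ρ²/(1−ρ) = 0.3606/0.3995 = 0.9025

Final: 0.9025


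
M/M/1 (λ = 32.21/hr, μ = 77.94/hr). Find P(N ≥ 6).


ρ = 32.21/77.94 = 0.4133
P(N ≥ n) = ρ^n = 0.4133^6 = 0.004982

Final: 0.004982


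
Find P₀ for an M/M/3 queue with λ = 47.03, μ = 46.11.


a = λ/μ = 47.03/46.11 = 1.0200; ρ = a/c = 0.3400
Σ_{k=0}^{2} a^k/k! (terms k=0..2) = 1.00000 + 1.01995 + 0.52015 = 2.54010
Tail: a^3/(3!(1−ρ)) = 1.06106/(6·0.6600) = 0.26794
P₀ = 1/(2.54010 + 0.26794) = 1/2.80804 = 0.356120

Final: 0.356120


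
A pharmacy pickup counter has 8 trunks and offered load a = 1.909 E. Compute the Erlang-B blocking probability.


B(c,a) = (a^c/c!) / Σ_{k=0}^{c} a^k/k!
a^8/8! = 0.004374
Σ terms (k=0..8): 1.00000 + 1.90900 + 1.82214 + 1.15949 + 0.55337 + 0.21128 + 0.06722 + 0.01833 + 0.004374 = 6.745198
B = 0.004374/6.745198 = 0.0006485

Final: 0.0006485


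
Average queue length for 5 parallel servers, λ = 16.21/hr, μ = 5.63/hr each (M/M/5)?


a = λ/μ = 2.8792; ρ = a/5 = 0.5758
P₀ = 0.053324
Lq = P₀·a^c·ρ / (c!·(1−ρ)²) = 0.053324·197.86688·0.5758/(120·0.17991)
= 0.28143

Final: 0.28143


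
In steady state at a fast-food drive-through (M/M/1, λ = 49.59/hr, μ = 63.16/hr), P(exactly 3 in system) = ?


ρ = 49.59/63.16 = 0.7851
P_n = (1−ρ)·ρ^n = (1 − 0.7851)·0.7851^3 = 0.2149·0.484012 = 0.103991

Final: 0.103991


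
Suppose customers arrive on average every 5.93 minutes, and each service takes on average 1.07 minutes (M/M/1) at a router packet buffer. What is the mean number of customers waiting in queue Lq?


λ = 60/5.93 = 10.1180 /hr
μ = 60/1.07 = 56.0748 /hr
ρ = λ/μ = 10.1180/56.0748 = 0.1804
Lq = ρ²/(1−ρ) = 0.03256/0.8196 = 0.03973

Final: 0.03973


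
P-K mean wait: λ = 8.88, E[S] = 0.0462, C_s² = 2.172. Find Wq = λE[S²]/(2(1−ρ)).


ρ = λ·E[S] = 8.88·0.0462 = 0.4103
E[S²] = E[S]²(1+C_s²) = 0.0462²·(1+2.172) = 0.006770
Wq = λ·E[S²]/(2(1−ρ)) = 8.88·0.006770/(2·0.5897) = 0.05097 hr

Final: 0.05097 hr


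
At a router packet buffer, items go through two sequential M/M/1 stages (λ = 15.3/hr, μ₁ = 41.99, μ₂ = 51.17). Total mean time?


Each node sees arrival rate λ = 15.3/hr (tandem ⇒ throughput preserved).
W₁ = 1/(μ₁−λ) = 1/(41.99−15.3) = 0.03747 hr
W₂ = 1/(μ₂−λ) = 1/(51.17−15.3) = 0.02788 hr
W_total = W₁ + W₂ = 0.03747 + 0.02788 = 0.06535 hr

Final: 0.06535 hr


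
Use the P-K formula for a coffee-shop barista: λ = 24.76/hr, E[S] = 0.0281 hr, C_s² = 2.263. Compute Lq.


ρ = λ·E[S] = 24.76·0.0281 = 0.6958
Lq = ρ²(1+C_s²)/(2(1−ρ)) = 0.4841·(1+2.263)/(2·0.3042)
= 0.4841·3.2630/0.6085 = 2.59585

Final: 2.59585


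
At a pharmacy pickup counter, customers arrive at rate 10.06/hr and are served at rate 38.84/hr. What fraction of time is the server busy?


ρ = λ/μ = 10.06/38.84 = 0.2590

Final: 0.2590


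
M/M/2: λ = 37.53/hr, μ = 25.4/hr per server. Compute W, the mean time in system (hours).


a = 1.4776; ρ = 0.7388; P₀ = 0.150232
Lq = P₀·a^c·ρ/(c!(1−ρ)²) = 1.77551
Wq = Lq/λ = 1.77551/37.53 = 0.04731 hr
W = Wq + 1/μ = 0.04731 + 0.03937 = 0.08668 hr

Final: 0.08668 hr


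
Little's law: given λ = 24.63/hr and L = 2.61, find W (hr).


W = L/λ = 2.61/24.63 = 0.1060 hr

Final: 0.1060 hr


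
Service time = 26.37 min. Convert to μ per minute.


μ = 1/(service time) in consistent units.
1 minute = 1 min, so μ = 1/26.37 = 0.03792 per minute

Final: 0.03792 /min


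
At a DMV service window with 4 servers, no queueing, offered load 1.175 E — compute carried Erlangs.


B(4,1.175) = 0.024703 (Erlang-B)
Carried load = a(1 − B) = 1.175·(1 − 0.024703) = 1.175·0.975297 = 1.1460 E

Final: 1.1460 Erlangs


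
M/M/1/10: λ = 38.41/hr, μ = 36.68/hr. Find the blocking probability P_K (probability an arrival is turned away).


ρ = λ/μ = 38.41/36.68 = 1.0472
P_K = (1−ρ)ρ^K/(1−ρ^(K+1)) = (-0.04716·1.585440)/(1 − 1.660217)
= -0.074777/-0.660217 = 0.113261

Final: 0.113261


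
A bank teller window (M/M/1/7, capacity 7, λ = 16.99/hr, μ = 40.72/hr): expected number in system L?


ρ = 16.99/40.72 = 0.4172
L = ρ[1 − (K+1)ρ^K + Kρ^(K+1)] / [(1−ρ)(1−ρ^(K+1))]
Numerator: 0.4172·(1 − 8·0.002201 + 7·0.0009185) = 0.412574
Denominator: (0.5828)·(0.999081) = 0.582225
L = 0.412574/0.582225 = 0.7086

Final: 0.7086


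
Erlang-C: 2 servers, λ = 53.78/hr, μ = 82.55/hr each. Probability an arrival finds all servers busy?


a = λ/μ = 0.6515; ρ = a/2 = 0.3257
P₀ = 0.508589 (from M/M/c formula)
C(c,a) = [a^c/(c!(1−ρ))]·P₀ = [0.42443/(2·0.6743)]·0.508589
= 0.31474·0.508589 = 0.160073

Final: 0.160073


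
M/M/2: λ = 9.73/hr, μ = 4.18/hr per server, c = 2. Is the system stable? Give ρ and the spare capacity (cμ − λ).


Total capacity cμ = 2·4.18 = 8.36/hr
ρ = λ/(cμ) = 9.73/8.36 = 1.1639
Stable ⇔ ρ < 1: NO
Spare capacity = cμ − λ = 8.36 − 9.73 = -1.37/hr

Final: ρ = 1.1639; unstable; margin = -1.37/hr


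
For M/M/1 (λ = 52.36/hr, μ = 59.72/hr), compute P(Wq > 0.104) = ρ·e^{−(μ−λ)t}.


ρ = 52.36/59.72 = 0.8768
P(Wq > t) = ρ·e^{−(μ−λ)t} = 0.8768·e^{−0.7654}
= 0.8768·0.465129 = 0.407806

Final: 0.407806


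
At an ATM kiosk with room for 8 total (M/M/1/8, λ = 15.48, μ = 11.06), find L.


ρ = 15.48/11.06 = 1.3996
L = ρ[1 − (K+1)ρ^K + Kρ^(K+1)] / [(1−ρ)(1−ρ^(K+1))]
Numerator: 1.3996·(1 − 9·14.727419 + 8·20.613060) = 46.688730
Denominator: (-0.3996)·(-19.613060) = 7.838131
L = 46.688730/7.838131 = 5.9566

Final: 5.9566


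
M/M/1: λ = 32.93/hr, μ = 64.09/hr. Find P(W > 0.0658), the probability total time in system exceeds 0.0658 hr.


W ~ Exponential(μ−λ) for M/M/1.
μ − λ = 64.09 − 32.93 = 31.1600
P(W > t) = e^{−(μ−λ)t} = e^{−2.0503} = 0.128693

Final: 0.128693


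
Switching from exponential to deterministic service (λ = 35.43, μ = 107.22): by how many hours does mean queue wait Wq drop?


ρ = 35.43/107.22 = 0.3304
Wq(M/M/1) = ρ/(μ−λ) = 0.3304/71.79 = 0.004603 hr
Wq(M/D/1) = ρ/(2(μ−λ)) = 0.002301 hr
Savings = 0.004603 − 0.002301 = 0.002301 hr

Final: 0.002301 hr


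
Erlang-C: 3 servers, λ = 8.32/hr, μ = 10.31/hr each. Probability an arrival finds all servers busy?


a = λ/μ = 0.8070; ρ = a/3 = 0.2690
P₀ = 0.443968 (from M/M/c formula)
C(c,a) = [a^c/(c!(1−ρ))]·P₀ = [0.52553/(6·0.7310)]·0.443968
= 0.11982·0.443968 = 0.053195

Final: 0.053195


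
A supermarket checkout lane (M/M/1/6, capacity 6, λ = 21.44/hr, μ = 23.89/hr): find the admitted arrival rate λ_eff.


ρ = 0.8974; P_K = (1−ρ)ρ^6/(1−ρ^7) = 0.100881
λ_eff = λ(1 − P_K) = 21.44·(1 − 0.100881) = 21.44·0.899119 = 19.2771 /hr

Final: 19.2771 /hr


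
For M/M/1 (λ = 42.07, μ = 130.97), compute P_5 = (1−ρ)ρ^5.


ρ = 42.07/130.97 = 0.3212
P_n = (1−ρ)·ρ^n = (1 − 0.3212)·0.3212^5 = 0.6788·0.003420 = 0.002321

Final: 0.002321


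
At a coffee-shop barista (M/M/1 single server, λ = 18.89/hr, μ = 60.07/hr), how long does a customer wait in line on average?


ρ = 18.89/60.07 = 0.3145
Wq = ρ/(μ−λ) = 0.3145/(60.07 − 18.89) = 0.3145/41.18 = 0.007636 hr

Final: 0.007636 hr


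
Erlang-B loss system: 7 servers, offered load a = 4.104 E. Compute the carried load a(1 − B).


B(7,4.104) = 0.068144 (Erlang-B)
Carried load = a(1 − B) = 4.104·(1 − 0.068144) = 4.104·0.931856 = 3.8243 E

Final: 3.8243 Erlangs


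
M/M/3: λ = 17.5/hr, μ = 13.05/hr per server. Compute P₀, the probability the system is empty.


a = λ/μ = 17.5/13.05 = 1.3410; ρ = a/c = 0.4470
Σ_{k=0}^{2} a^k/k! (terms k=0..2) = 1.00000 + 1.34100 + 0.89914 = 3.24013
Tail: a^3/(3!(1−ρ)) = 2.41147/(6·0.5530) = 0.72678
P₀ = 1/(3.24013 + 0.72678) = 1/3.96692 = 0.252085

Final: 0.252085


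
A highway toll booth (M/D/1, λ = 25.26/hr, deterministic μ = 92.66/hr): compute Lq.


ρ = 25.26/92.66 = 0.2726
M/D/1: Lq = ρ²/(2(1−ρ)) = 0.07432/(2·0.7274) = 0.05108

Final: 0.05108


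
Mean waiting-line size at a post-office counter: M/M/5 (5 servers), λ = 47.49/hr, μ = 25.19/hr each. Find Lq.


a = λ/μ = 1.8853; ρ = a/5 = 0.3771
P₀ = 0.150963
Lq = P₀·a^c·ρ / (c!·(1−ρ)²) = 0.150963·23.81607·0.3771/(120·0.38806)
= 0.02911

Final: 0.02911


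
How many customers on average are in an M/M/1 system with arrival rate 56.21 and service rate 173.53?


ρ = λ/μ = 56.21/173.53 = 0.3239
L = ρ/(1−ρ) = 0.3239/(1 − 0.3239) = 0.3239/0.6761 = 0.4791

Final: 0.4791


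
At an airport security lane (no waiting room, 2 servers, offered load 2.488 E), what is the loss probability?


B(c,a) = (a^c/c!) / Σ_{k=0}^{c} a^k/k!
a^2/2! = 3.095072
Σ terms (k=0..2): 1.00000 + 2.48800 + 3.09507 = 6.583072
B = 3.095072/6.583072 = 0.470156

Final: 0.470156


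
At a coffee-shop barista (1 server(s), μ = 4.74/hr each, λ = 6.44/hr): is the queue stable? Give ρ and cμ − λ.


Total capacity cμ = 1·4.74 = 4.74/hr
ρ = λ/(cμ) = 6.44/4.74 = 1.3586
Stable ⇔ ρ < 1: NO
Spare capacity = cμ − λ = 4.74 − 6.44 = -1.70/hr

Final: ρ = 1.3586; unstable; margin = -1.70/hr


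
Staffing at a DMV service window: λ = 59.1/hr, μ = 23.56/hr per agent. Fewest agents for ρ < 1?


Stability requires cμ > λ ⇔ c > λ/μ.
λ/μ = 59.1/23.56 = 2.5085
Minimum integer c = ⌊2.5085⌋ + 1 = 3
Check: 3·23.56 = 70.68 > 59.1, while 2·23.56 = 47.12 ≤ 59.1

Final: 3 servers


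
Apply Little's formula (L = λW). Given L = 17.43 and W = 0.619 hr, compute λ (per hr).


λ = L/W = 17.43/0.619 = 28.1583 /hr

Final: 28.1583 /hr
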